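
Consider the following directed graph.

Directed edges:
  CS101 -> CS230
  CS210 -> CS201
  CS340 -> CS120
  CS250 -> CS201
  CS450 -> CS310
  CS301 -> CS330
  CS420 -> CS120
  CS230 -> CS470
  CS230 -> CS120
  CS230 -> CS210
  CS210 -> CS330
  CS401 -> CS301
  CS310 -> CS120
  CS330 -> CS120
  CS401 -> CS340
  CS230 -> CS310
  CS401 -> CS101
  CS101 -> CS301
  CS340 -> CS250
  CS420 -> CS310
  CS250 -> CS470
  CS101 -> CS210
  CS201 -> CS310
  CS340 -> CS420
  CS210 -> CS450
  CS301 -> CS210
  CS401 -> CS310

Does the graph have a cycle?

DFS with white/gray/black marking, starting from CS250:
CS250 gray
  CS201 gray
    CS310 gray
      CS120 gray
      CS120 black
    CS310 black
  CS201 black
  CS470 gray
  CS470 black
CS250 black
CS210 gray
  CS330 gray
    CS330→CS120: CS120 black — skip
  CS330 black
  CS450 gray
    CS450→CS310: CS310 black — skip
  CS450 black
  CS210→CS201: CS201 black — skip
CS210 black
CS230 gray
  CS230→CS470: CS470 black — skip
  CS230→CS210: CS210 black — skip
  CS230→CS120: CS120 black — skip
  CS230→CS310: CS310 black — skip
CS230 black
CS340 gray
  CS340→CS120: CS120 black — skip
  CS420 gray
    CS420→CS120: CS120 black — skip
    CS420→CS310: CS310 black — skip
  CS420 black
  CS340→CS250: CS250 black — skip
CS340 black
CS101 gray
  CS101→CS230: CS230 black — skip
  CS101→CS210: CS210 black — skip
  CS301 gray
    CS301→CS210: CS210 black — skip
    CS301→CS330: CS330 black — skip
  CS301 black
CS101 black
CS401 gray
  CS401→CS310: CS310 black — skip
  CS401→CS301: CS301 black — skip
  CS401→CS101: CS101 black — skip
  CS401→CS340: CS340 black — skip
CS401 black
Every edge goes to a white or black vertex — no back edge, so the graph is acyclic.

No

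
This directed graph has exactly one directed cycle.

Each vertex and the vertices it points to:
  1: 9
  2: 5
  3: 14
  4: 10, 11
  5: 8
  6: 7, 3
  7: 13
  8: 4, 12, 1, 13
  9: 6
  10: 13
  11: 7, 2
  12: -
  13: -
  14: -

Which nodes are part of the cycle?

2, 4, 5, 8, 11

DFS with gray/black marking from 8:
8 gray
  4 gray
    10 gray
      13 gray
      13 black
    10 black
    11 gray
      7 gray
        7→13: 13 black — skip
      7 black
      2 gray
        5 gray
          5→8: 8 is gray → back edge
Back edge closes the cycle 8 → 4 → 11 → 2 → 5 → 8; its vertices are {2, 4, 5, 8, 11}.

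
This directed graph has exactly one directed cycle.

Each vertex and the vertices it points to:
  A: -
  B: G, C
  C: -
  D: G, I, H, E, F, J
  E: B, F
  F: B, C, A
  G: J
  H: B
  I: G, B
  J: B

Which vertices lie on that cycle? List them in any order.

DFS with gray/black marking from J:
J gray
  B gray
    G gray
      G→J: J is gray → back edge
Back edge closes the cycle J → B → G → J; its vertices are {B, G, J}.

B, G, J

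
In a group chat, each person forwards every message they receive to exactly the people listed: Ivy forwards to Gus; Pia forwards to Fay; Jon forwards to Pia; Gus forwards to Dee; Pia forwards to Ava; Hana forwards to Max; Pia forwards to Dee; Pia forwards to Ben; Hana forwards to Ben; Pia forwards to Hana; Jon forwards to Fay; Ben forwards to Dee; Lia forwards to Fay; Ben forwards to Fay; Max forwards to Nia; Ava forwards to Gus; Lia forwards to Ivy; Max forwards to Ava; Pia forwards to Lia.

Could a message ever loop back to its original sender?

No

DFS with white/gray/black marking, starting from Ben:
Ben gray
  Dee gray
  Dee black
  Fay gray
  Fay black
Ben black
Jon gray
  Jon→Fay: Fay black — skip
  Pia gray
    Pia→Dee: Dee black — skip
    Pia→Fay: Fay black — skip
    Pia→Ben: Ben black — skip
    Lia gray
      Ivy gray
        Gus gray
          Gus→Dee: Dee black — skip
        Gus black
      Ivy black
      Lia→Fay: Fay black — skip
    Lia black
    Hana gray
      Max gray
        Nia gray
        Nia black
        Ava gray
          Ava→Gus: Gus black — skip
        Ava black
      Max black
      Hana→Ben: Ben black — skip
    Hana black
    Pia→Ava: Ava black — skip
  Pia black
Jon black
Every edge goes to a white or black vertex — no back edge, so the graph is acyclic.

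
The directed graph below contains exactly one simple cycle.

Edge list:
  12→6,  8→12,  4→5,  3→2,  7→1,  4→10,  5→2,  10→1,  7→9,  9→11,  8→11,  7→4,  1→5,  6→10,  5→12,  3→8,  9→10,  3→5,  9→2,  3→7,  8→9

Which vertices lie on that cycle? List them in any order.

1, 5, 6, 10, 12

DFS with gray/black marking from 5:
5 gray
  12 gray
    6 gray
      10 gray
        1 gray
          1→5: 5 is gray → back edge
Back edge closes the cycle 5 → 12 → 6 → 10 → 1 → 5; its vertices are {1, 5, 6, 10, 12}.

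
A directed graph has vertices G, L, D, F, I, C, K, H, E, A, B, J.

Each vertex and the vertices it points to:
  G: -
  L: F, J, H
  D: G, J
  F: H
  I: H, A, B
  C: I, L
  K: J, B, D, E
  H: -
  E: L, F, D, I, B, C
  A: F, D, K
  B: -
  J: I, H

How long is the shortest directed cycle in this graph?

For each vertex v, BFS finds the shortest path from v back to v.
The shortest such closed walk is A → K → E → I → A, length 4.

4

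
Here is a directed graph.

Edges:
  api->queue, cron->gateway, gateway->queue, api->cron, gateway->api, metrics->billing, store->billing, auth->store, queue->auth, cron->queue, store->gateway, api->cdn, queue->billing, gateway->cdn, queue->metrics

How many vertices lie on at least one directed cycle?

6

A vertex is on a directed cycle iff it belongs to a strongly connected component of size ≥ 2 (or has a self-loop).
The vertices on cycles are {api, auth, cron, queue, store, gateway} — 6 in total.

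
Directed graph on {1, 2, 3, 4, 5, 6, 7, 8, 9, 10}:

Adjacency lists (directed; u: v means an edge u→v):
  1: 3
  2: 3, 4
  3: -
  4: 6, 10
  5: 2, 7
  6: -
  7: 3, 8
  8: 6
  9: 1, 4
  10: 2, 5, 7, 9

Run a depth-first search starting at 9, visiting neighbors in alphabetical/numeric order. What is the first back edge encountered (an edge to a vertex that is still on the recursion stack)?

2->4

DFS from 9 (visiting neighbors in alphabetical/numeric order); mark gray on enter, black on exit:
9 gray
  1 gray
    3 gray
    3 black
  1 black
  4 gray
    6 gray
    6 black
    10 gray
      2 gray
        2→3: 3 black — skip
        2→4: 4 is gray → back edge
First back edge: 2 → 4.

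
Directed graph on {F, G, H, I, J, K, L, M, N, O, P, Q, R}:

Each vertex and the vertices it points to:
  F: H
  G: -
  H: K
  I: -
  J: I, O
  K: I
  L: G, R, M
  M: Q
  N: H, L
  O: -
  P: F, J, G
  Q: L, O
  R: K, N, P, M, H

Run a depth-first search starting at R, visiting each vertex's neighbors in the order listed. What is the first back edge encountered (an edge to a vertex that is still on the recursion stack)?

L->R

DFS from R (visiting each vertex's neighbors in the order listed); mark gray on enter, black on exit:
R gray
  K gray
    I gray
    I black
  K black
  N gray
    H gray
      H→K: K black — skip
    H black
    L gray
      G gray
      G black
      L→R: R is gray → back edge
First back edge: L → R.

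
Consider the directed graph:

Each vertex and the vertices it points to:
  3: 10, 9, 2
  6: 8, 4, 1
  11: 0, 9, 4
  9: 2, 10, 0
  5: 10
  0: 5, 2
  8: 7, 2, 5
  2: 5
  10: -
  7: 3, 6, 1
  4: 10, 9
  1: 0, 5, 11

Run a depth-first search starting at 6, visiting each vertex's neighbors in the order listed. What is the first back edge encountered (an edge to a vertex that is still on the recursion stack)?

7->6

DFS from 6 (visiting each vertex's neighbors in the order listed); mark gray on enter, black on exit:
6 gray
  8 gray
    7 gray
      3 gray
        10 gray
        10 black
        9 gray
          2 gray
            5 gray
              5→10: 10 black — skip
            5 black
          2 black
          9→10: 10 black — skip
          0 gray
            0→5: 5 black — skip
            0→2: 2 black — skip
          0 black
        9 black
        3→2: 2 black — skip
      3 black
      7→6: 6 is gray → back edge
First back edge: 7 → 6.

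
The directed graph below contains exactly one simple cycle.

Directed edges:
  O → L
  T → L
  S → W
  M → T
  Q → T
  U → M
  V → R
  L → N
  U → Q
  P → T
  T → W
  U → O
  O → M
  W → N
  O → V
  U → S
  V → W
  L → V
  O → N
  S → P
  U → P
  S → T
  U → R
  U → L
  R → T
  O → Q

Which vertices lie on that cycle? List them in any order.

L, R, T, V

DFS with gray/black marking from L:
L gray
  N gray
  N black
  V gray
    W gray
      W→N: N black — skip
    W black
    R gray
      T gray
        T→L: L is gray → back edge
Back edge closes the cycle L → V → R → T → L; its vertices are {L, R, T, V}.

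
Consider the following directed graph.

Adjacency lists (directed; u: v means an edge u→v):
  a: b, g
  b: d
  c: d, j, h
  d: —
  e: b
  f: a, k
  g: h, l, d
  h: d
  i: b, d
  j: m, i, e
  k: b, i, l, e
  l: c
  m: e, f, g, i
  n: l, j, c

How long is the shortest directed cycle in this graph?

5

For each vertex v, BFS finds the shortest path from v back to v.
The shortest such closed walk is j → m → g → l → c → j, length 5.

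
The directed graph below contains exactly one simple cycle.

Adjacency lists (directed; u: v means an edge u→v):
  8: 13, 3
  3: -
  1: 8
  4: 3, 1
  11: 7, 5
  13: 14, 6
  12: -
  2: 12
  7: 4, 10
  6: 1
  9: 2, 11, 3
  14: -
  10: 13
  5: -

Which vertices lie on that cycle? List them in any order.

1, 6, 8, 13

DFS with gray/black marking from 13:
13 gray
  14 gray
  14 black
  6 gray
    1 gray
      8 gray
        8→13: 13 is gray → back edge
Back edge closes the cycle 13 → 6 → 1 → 8 → 13; its vertices are {1, 6, 8, 13}.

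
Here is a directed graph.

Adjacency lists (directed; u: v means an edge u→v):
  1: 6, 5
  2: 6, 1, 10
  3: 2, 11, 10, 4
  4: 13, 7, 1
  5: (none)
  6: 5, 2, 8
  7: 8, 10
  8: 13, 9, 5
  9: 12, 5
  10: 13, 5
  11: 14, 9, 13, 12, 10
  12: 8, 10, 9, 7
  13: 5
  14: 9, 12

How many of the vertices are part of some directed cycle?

7

A vertex is on a directed cycle iff it belongs to a strongly connected component of size ≥ 2 (or has a self-loop).
The vertices on cycles are {1, 2, 6, 7, 8, 9, 12} — 7 in total.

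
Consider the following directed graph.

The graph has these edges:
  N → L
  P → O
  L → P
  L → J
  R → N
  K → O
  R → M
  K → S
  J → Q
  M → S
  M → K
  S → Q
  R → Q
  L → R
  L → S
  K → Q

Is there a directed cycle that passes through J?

No

J lies on a cycle iff there is a path from J back to itself.
Exploring from J, it never reaches itself; equivalently, its strongly connected component is a singleton.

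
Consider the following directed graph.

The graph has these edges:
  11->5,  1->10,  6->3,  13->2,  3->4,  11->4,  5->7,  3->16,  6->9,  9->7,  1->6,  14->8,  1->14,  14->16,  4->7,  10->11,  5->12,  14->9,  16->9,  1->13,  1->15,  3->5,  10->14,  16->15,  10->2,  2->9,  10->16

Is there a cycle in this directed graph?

No

DFS with white/gray/black marking, starting from 7:
7 gray
7 black
1 gray
  6 gray
    3 gray
      16 gray
        15 gray
        15 black
        9 gray
          9→7: 7 black — skip
        9 black
      16 black
      5 gray
        5→7: 7 black — skip
        12 gray
        12 black
      5 black
      4 gray
        4→7: 7 black — skip
      4 black
    3 black
    6→9: 9 black — skip
  6 black
  13 gray
    2 gray
      2→9: 9 black — skip
    2 black
  13 black
  10 gray
    14 gray
      14→16: 16 black — skip
      14→9: 9 black — skip
      8 gray
      8 black
    14 black
    11 gray
      11→4: 4 black — skip
      11→5: 5 black — skip
    11 black
    10→16: 16 black — skip
    10→2: 2 black — skip
  10 black
  1→14: 14 black — skip
  1→15: 15 black — skip
1 black
Every edge goes to a white or black vertex — no back edge, so the graph is acyclic.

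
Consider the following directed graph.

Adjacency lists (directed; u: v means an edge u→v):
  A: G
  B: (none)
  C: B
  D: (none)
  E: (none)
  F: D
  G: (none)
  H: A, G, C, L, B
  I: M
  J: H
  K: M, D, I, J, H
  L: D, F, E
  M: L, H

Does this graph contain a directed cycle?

DFS with white/gray/black marking, starting from M:
M gray
  L gray
    D gray
    D black
    F gray
      F→D: D black — skip
    F black
    E gray
    E black
  L black
  H gray
    A gray
      G gray
      G black
    A black
    H→G: G black — skip
    C gray
      B gray
      B black
    C black
    H→L: L black — skip
    H→B: B black — skip
  H black
M black
I gray
  I→M: M black — skip
I black
J gray
  J→H: H black — skip
J black
K gray
  K→M: M black — skip
  K→D: D black — skip
  K→I: I black — skip
  K→J: J black — skip
  K→H: H black — skip
K black
Every edge goes to a white or black vertex — no back edge, so the graph is acyclic.

No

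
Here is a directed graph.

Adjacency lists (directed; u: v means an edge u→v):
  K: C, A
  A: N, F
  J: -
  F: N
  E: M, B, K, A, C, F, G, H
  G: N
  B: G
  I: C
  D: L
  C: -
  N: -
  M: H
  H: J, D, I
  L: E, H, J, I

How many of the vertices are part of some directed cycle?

A vertex is on a directed cycle iff it belongs to a strongly connected component of size ≥ 2 (or has a self-loop).
The vertices on cycles are {D, E, H, L, M} — 5 in total.

5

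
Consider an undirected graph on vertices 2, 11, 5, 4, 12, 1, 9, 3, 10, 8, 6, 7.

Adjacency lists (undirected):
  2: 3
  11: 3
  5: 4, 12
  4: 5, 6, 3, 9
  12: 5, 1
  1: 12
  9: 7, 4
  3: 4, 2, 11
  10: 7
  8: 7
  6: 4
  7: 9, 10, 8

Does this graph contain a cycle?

No

DFS, tracking each vertex's parent; an edge to a visited non-parent vertex closes a cycle.
Start from 2:
visit 2 (parent –)
  visit 3 (parent 2)
    visit 4 (parent 3)
      visit 5 (parent 4)
        5–4: parent, skip
        visit 12 (parent 5)
          12–5: parent, skip
          visit 1 (parent 12)
            1–12: parent, skip
      visit 6 (parent 4)
        6–4: parent, skip
      4–3: parent, skip
      visit 9 (parent 4)
        visit 7 (parent 9)
          7–9: parent, skip
          visit 10 (parent 7)
            10–7: parent, skip
          visit 8 (parent 7)
            8–7: parent, skip
        9–4: parent, skip
    3–2: parent, skip
    visit 11 (parent 3)
      11–3: parent, skip
No non-parent visited neighbor found — the graph is a forest.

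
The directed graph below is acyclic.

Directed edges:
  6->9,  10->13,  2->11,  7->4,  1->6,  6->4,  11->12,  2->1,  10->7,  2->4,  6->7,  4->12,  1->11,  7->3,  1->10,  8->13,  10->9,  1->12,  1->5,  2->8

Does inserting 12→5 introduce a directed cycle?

Adding 12→5 creates a cycle iff 5 can already reach 12.
Explore from 5: no path reaches 12. The graph stays acyclic.

No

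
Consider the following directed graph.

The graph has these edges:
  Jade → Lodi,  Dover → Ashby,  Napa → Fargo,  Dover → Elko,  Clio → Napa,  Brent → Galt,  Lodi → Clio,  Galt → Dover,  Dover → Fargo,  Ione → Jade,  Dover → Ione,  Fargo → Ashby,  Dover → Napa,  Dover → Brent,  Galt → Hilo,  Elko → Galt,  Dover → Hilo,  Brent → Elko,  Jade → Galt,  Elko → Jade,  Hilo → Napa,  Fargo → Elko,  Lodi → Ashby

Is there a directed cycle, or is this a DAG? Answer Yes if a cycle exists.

Yes

DFS with white/gray/black marking, starting from Elko:
Elko gray
  Jade gray
    Lodi gray
      Ashby gray
      Ashby black
      Clio gray
        Napa gray
          Fargo gray
            Fargo→Elko: Elko is gray → back edge
Back edge found, so a cycle exists: Elko → Jade → Lodi → Clio → Napa → Fargo → Elko.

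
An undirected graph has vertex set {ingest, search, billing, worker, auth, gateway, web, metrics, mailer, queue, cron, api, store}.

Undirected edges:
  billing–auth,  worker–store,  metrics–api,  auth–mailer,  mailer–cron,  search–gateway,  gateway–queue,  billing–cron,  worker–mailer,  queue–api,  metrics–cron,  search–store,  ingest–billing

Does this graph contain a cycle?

DFS, tracking each vertex's parent; an edge to a visited non-parent vertex closes a cycle.
Start from api:
visit api (parent –)
  visit queue (parent api)
    queue–api: parent, skip
    visit gateway (parent queue)
      visit search (parent gateway)
        visit store (parent search)
          store–search: parent, skip
          visit worker (parent store)
            visit mailer (parent worker)
              visit cron (parent mailer)
                cron–mailer: parent, skip
                visit billing (parent cron)
                  visit ingest (parent billing)
                    ingest–billing: parent, skip
                  billing–cron: parent, skip
                  visit auth (parent billing)
                    auth–mailer: mailer visited and ≠ parent → cycle
Cycle: mailer – cron – billing – auth – mailer.

Yes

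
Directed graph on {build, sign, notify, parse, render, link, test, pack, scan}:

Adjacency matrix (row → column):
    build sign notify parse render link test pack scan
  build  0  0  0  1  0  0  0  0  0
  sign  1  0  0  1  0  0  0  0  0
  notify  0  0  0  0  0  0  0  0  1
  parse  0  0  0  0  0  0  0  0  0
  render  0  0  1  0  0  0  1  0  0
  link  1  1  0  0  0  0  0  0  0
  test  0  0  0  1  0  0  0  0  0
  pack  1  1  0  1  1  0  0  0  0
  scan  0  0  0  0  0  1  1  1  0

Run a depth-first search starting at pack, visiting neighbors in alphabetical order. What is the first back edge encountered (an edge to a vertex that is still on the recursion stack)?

DFS from pack (visiting neighbors in alphabetical order); mark gray on enter, black on exit:
pack gray
  build gray
    parse gray
    parse black
  build black
  pack→parse: parse black — skip
  render gray
    notify gray
      scan gray
        link gray
          link→build: build black — skip
          sign gray
            sign→build: build black — skip
            sign→parse: parse black — skip
          sign black
        link black
        scan→pack: pack is gray → back edge
First back edge: scan → pack.

scan->pack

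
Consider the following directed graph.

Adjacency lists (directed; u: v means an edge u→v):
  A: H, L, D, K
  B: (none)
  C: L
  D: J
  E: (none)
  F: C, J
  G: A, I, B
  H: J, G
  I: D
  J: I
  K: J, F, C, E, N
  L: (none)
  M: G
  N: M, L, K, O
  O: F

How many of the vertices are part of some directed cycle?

A vertex is on a directed cycle iff it belongs to a strongly connected component of size ≥ 2 (or has a self-loop).
The vertices on cycles are {A, D, G, H, I, J, K, M, N} — 9 in total.

9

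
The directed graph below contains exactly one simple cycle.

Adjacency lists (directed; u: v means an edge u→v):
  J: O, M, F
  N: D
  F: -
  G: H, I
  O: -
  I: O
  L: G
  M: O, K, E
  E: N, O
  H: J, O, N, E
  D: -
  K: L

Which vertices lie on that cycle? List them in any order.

G, H, J, K, L, M

DFS with gray/black marking from L:
L gray
  G gray
    H gray
      J gray
        O gray
        O black
        M gray
          M→O: O black — skip
          K gray
            K→L: L is gray → back edge
Back edge closes the cycle L → G → H → J → M → K → L; its vertices are {G, H, J, K, L, M}.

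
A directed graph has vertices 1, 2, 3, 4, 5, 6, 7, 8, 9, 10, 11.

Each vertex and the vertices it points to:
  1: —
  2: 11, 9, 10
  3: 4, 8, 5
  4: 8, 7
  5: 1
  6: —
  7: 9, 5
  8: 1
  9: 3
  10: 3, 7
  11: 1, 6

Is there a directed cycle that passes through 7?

Yes

7 is on a cycle iff 7 can reach itself via ≥1 edge.
7 → 9 → 3 → 4 → 7 — yes.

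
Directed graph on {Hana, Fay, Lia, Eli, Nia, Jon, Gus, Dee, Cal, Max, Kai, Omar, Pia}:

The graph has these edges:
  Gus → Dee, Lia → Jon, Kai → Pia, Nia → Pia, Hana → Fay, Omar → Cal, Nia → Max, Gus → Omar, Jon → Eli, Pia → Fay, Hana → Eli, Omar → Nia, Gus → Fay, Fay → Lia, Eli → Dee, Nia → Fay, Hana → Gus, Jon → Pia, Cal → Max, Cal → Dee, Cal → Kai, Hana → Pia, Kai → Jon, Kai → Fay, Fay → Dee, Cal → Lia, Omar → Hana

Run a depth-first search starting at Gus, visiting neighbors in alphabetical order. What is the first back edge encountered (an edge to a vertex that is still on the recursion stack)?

Pia->Fay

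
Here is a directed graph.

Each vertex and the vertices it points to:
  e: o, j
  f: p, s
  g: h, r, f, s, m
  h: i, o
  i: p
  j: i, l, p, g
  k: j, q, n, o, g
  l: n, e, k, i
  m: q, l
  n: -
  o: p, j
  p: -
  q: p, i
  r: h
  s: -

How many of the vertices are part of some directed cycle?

A vertex is on a directed cycle iff it belongs to a strongly connected component of size ≥ 2 (or has a self-loop).
The vertices on cycles are {e, g, h, j, k, l, m, o, r} — 9 in total.

9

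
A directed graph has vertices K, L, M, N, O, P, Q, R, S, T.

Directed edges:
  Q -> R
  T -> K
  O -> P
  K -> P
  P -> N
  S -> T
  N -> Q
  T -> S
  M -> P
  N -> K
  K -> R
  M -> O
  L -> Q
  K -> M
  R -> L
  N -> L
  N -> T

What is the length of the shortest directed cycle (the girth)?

2

For each vertex v, BFS finds the shortest path from v back to v.
The shortest such closed walk is T → S → T, length 2.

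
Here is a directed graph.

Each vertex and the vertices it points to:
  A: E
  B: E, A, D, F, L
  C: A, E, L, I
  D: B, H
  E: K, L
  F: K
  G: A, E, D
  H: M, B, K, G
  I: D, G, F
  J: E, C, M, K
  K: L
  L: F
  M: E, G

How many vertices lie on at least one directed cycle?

8

A vertex is on a directed cycle iff it belongs to a strongly connected component of size ≥ 2 (or has a self-loop).
The vertices on cycles are {B, D, F, G, H, K, L, M} — 8 in total.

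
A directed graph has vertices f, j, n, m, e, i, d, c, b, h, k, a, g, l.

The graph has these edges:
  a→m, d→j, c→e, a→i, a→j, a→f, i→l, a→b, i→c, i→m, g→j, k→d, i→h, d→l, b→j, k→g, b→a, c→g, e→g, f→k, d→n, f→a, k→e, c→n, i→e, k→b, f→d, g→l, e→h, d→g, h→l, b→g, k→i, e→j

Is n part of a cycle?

No

n lies on a cycle iff there is a path from n back to itself.
Exploring from n, it never reaches itself; equivalently, its strongly connected component is a singleton.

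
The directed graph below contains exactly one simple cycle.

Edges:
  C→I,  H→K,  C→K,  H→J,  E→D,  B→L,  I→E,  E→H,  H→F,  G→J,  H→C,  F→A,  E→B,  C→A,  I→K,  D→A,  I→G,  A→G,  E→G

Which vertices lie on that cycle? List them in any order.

DFS with gray/black marking from E:
E gray
  G gray
    J gray
    J black
  G black
  H gray
    C gray
      A gray
        A→G: G black — skip
      A black
      K gray
      K black
      I gray
        I→G: G black — skip
        I→K: K black — skip
        I→E: E is gray → back edge
Back edge closes the cycle E → H → C → I → E; its vertices are {C, E, H, I}.

C, E, H, I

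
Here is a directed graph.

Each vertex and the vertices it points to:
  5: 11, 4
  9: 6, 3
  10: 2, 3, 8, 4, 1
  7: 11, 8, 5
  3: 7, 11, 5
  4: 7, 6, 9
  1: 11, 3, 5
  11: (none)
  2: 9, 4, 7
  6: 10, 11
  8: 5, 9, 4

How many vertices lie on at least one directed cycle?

A vertex is on a directed cycle iff it belongs to a strongly connected component of size ≥ 2 (or has a self-loop).
The vertices on cycles are {1, 2, 3, 4, 5, 6, 7, 8, 9, 10} — 10 in total.

10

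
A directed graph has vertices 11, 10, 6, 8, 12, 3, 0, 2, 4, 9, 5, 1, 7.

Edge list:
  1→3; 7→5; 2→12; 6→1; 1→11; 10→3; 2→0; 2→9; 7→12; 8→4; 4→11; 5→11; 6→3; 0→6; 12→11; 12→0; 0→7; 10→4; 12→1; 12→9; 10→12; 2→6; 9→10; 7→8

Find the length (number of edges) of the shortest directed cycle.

For each vertex v, BFS finds the shortest path from v back to v.
The shortest such closed walk is 9 → 10 → 12 → 9, length 3.

3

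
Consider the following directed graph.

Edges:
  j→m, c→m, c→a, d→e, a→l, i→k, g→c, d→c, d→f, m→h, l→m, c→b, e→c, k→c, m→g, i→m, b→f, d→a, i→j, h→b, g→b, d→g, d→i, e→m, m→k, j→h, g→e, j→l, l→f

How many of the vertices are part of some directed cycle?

A vertex is on a directed cycle iff it belongs to a strongly connected component of size ≥ 2 (or has a self-loop).
The vertices on cycles are {a, c, e, g, k, l, m} — 7 in total.

7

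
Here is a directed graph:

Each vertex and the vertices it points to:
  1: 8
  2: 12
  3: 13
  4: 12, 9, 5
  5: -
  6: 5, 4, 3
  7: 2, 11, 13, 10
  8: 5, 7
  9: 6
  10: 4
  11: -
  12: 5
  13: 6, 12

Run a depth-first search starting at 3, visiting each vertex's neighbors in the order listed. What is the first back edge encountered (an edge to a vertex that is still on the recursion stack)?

9→6

DFS from 3 (visiting each vertex's neighbors in the order listed); mark gray on enter, black on exit:
3 gray
  13 gray
    6 gray
      5 gray
      5 black
      4 gray
        12 gray
          12→5: 5 black — skip
        12 black
        9 gray
          9→6: 6 is gray → back edge
First back edge: 9 → 6.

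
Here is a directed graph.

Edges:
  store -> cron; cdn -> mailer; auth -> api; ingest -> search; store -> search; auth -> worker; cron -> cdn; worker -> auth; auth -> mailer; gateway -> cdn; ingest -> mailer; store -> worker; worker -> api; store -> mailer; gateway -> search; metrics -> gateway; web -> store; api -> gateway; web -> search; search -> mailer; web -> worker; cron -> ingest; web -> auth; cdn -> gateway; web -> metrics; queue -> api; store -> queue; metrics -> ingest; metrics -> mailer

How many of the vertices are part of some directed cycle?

A vertex is on a directed cycle iff it belongs to a strongly connected component of size ≥ 2 (or has a self-loop).
The vertices on cycles are {cdn, auth, worker, gateway} — 4 in total.

4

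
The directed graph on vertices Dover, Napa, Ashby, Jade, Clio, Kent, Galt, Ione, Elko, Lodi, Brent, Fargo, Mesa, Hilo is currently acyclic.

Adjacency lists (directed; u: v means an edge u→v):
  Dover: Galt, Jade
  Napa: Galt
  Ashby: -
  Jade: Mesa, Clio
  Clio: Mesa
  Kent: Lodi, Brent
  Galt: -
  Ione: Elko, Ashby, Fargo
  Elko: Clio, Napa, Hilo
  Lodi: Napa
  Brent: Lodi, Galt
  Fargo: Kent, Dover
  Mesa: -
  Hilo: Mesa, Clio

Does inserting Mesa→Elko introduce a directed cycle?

Yes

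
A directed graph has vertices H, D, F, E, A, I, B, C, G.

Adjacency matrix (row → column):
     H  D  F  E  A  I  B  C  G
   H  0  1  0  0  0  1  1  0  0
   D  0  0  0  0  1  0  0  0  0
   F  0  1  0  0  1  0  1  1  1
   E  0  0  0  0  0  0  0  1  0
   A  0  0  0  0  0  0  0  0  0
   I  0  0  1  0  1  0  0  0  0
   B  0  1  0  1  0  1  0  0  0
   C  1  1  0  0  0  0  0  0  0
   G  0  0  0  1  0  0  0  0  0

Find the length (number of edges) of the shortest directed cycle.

For each vertex v, BFS finds the shortest path from v back to v.
The shortest such closed walk is F → B → I → F, length 3.

3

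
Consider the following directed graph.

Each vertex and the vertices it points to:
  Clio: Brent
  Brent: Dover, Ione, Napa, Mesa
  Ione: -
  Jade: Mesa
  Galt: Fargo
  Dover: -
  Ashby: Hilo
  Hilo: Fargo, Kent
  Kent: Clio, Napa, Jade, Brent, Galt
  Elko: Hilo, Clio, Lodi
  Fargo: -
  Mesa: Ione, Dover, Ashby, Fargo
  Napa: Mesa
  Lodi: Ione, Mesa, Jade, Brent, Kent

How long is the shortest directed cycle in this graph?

5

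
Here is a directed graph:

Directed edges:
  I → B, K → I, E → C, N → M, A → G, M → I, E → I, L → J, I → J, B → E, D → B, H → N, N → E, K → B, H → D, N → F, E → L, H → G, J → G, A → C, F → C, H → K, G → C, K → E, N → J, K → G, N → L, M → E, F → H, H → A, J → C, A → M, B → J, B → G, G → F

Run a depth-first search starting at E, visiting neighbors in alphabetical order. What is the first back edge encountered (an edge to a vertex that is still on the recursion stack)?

B->E

DFS from E (visiting neighbors in alphabetical order); mark gray on enter, black on exit:
E gray
  C gray
  C black
  I gray
    B gray
      B→E: E is gray → back edge
First back edge: B → E.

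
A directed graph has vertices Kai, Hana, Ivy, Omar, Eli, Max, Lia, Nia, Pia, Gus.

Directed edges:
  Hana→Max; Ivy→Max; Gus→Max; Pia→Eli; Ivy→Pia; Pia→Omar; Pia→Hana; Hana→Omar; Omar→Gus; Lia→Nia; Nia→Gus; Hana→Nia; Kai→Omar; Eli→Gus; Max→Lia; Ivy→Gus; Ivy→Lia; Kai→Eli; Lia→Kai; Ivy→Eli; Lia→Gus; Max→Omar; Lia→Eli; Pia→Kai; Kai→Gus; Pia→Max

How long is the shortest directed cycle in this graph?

3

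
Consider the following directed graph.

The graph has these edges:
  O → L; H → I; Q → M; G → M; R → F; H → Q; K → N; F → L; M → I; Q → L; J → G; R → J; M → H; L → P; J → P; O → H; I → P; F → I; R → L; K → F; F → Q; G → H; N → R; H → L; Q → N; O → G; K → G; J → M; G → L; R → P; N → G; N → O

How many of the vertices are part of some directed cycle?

A vertex is on a directed cycle iff it belongs to a strongly connected component of size ≥ 2 (or has a self-loop).
The vertices on cycles are {F, G, H, J, M, N, O, Q, R} — 9 in total.

9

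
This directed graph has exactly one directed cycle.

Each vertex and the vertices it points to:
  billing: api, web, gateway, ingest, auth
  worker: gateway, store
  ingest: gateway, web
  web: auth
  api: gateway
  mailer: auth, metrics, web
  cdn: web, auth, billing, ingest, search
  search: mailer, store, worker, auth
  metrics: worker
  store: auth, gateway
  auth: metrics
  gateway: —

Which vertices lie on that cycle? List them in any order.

DFS with gray/black marking from worker:
worker gray
  gateway gray
  gateway black
  store gray
    auth gray
      metrics gray
        metrics→worker: worker is gray → back edge
Back edge closes the cycle worker → store → auth → metrics → worker; its vertices are {auth, store, worker, metrics}.

auth, store, worker, metrics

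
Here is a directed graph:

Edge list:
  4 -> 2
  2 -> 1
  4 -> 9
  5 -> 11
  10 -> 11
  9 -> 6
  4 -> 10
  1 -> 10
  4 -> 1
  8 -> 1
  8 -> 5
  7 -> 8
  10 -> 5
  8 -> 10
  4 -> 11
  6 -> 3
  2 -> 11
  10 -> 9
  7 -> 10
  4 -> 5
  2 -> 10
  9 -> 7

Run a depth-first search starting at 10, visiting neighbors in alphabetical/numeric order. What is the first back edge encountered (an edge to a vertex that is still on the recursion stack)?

1→10

DFS from 10 (visiting neighbors in alphabetical/numeric order); mark gray on enter, black on exit:
10 gray
  5 gray
    11 gray
    11 black
  5 black
  9 gray
    6 gray
      3 gray
      3 black
    6 black
    7 gray
      8 gray
        1 gray
          1→10: 10 is gray → back edge
First back edge: 1 → 10.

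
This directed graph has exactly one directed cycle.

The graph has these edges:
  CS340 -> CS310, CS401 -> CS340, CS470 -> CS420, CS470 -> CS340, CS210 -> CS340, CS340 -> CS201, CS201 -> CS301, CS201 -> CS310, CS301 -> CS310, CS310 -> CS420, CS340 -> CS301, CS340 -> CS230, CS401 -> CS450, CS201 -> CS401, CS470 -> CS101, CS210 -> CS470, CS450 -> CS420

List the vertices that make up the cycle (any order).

CS201, CS340, CS401

DFS with gray/black marking from CS340:
CS340 gray
  CS230 gray
  CS230 black
  CS310 gray
    CS420 gray
    CS420 black
  CS310 black
  CS301 gray
    CS301→CS310: CS310 black — skip
  CS301 black
  CS201 gray
    CS201→CS301: CS301 black — skip
    CS201→CS310: CS310 black — skip
    CS401 gray
      CS450 gray
        CS450→CS420: CS420 black — skip
      CS450 black
      CS401→CS340: CS340 is gray → back edge
Back edge closes the cycle CS340 → CS201 → CS401 → CS340; its vertices are {CS201, CS340, CS401}.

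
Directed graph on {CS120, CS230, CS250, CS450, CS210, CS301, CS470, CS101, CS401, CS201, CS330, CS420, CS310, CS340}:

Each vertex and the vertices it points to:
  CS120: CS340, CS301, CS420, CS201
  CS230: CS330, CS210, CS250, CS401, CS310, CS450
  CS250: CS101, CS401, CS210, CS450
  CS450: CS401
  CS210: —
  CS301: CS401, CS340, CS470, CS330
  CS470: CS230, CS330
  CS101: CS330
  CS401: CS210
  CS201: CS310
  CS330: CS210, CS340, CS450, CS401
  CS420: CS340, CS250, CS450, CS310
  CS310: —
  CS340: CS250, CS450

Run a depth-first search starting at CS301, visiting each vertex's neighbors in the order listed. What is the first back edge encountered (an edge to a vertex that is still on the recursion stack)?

DFS from CS301 (visiting each vertex's neighbors in the order listed); mark gray on enter, black on exit:
CS301 gray
  CS401 gray
    CS210 gray
    CS210 black
  CS401 black
  CS340 gray
    CS250 gray
      CS101 gray
        CS330 gray
          CS330→CS210: CS210 black — skip
          CS330→CS340: CS340 is gray → back edge
First back edge: CS330 → CS340.

CS330→CS340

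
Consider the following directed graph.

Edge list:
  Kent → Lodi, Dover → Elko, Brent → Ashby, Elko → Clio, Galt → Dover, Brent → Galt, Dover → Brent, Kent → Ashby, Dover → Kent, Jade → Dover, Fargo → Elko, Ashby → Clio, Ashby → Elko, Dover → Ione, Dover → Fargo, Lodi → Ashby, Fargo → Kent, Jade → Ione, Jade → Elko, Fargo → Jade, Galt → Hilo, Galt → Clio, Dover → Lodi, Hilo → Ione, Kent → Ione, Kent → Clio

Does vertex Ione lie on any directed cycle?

No

Ione lies on a cycle iff there is a path from Ione back to itself.
Exploring from Ione, it never reaches itself; equivalently, its strongly connected component is a singleton.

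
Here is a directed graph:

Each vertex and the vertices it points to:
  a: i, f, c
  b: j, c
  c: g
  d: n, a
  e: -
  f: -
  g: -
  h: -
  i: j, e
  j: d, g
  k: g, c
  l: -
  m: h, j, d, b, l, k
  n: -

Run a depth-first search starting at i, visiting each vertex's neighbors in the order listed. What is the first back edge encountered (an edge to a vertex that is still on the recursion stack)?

a→i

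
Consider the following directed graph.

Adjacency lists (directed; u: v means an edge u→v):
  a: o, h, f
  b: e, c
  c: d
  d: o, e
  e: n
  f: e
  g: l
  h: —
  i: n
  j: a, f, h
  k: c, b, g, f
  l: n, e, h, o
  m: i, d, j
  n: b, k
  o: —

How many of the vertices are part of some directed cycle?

9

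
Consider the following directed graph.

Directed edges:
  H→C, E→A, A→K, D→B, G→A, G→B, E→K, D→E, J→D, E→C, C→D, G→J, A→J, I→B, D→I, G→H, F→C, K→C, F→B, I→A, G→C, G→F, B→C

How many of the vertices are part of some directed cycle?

8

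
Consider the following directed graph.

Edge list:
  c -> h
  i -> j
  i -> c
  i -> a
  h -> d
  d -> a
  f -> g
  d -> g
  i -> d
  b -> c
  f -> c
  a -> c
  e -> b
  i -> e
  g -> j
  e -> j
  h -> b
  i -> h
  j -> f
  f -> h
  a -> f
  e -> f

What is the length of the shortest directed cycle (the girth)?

For each vertex v, BFS finds the shortest path from v back to v.
The shortest such closed walk is j → f → g → j, length 3.

3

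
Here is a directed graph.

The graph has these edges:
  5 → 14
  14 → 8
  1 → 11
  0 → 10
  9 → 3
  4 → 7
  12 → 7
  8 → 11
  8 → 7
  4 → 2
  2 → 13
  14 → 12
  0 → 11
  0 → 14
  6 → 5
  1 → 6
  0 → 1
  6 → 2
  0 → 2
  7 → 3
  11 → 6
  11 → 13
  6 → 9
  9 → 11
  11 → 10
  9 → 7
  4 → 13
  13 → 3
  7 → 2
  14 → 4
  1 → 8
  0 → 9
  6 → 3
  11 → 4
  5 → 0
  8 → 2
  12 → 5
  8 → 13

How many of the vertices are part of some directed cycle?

9

A vertex is on a directed cycle iff it belongs to a strongly connected component of size ≥ 2 (or has a self-loop).
The vertices on cycles are {0, 1, 5, 6, 8, 9, 11, 12, 14} — 9 in total.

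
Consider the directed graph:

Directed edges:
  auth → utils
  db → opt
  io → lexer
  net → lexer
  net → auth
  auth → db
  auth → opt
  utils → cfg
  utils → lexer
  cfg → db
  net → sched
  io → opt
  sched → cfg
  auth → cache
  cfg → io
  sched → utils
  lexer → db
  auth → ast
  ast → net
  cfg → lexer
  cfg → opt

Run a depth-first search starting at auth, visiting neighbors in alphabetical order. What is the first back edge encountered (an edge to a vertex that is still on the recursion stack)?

net→auth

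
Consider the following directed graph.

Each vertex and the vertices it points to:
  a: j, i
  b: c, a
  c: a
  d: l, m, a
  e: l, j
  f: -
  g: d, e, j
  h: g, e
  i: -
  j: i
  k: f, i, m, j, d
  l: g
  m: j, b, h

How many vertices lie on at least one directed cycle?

6

A vertex is on a directed cycle iff it belongs to a strongly connected component of size ≥ 2 (or has a self-loop).
The vertices on cycles are {d, e, g, h, l, m} — 6 in total.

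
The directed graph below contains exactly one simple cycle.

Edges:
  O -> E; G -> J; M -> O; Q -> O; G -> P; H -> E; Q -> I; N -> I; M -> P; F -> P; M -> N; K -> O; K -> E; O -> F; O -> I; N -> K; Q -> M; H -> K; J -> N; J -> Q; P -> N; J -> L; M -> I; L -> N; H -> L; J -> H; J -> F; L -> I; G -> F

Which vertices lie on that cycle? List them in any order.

DFS with gray/black marking from K:
K gray
  O gray
    F gray
      P gray
        N gray
          I gray
          I black
          N→K: K is gray → back edge
Back edge closes the cycle K → O → F → P → N → K; its vertices are {F, K, N, O, P}.

F, K, N, O, P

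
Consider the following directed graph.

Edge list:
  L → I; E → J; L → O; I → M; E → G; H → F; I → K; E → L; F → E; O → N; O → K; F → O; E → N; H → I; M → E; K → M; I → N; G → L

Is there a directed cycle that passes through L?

Yes

L is on a cycle iff L can reach itself via ≥1 edge.
L → I → M → E → L — yes.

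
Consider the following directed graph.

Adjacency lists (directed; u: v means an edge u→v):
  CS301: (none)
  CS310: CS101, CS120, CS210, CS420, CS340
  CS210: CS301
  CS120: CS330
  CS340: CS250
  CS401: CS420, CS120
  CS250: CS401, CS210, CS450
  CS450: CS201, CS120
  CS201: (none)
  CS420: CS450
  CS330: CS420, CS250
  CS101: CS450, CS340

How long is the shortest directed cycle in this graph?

4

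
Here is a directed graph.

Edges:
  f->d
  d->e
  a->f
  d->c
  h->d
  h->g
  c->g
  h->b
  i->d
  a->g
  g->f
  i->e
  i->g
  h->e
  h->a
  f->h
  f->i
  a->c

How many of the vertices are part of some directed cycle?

A vertex is on a directed cycle iff it belongs to a strongly connected component of size ≥ 2 (or has a self-loop).
The vertices on cycles are {a, c, d, f, g, h, i} — 7 in total.

7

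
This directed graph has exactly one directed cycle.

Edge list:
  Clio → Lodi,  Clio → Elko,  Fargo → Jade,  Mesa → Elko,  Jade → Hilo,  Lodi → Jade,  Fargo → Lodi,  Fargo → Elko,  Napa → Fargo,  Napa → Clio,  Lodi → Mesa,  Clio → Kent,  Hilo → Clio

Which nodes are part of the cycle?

Clio, Hilo, Jade, Lodi

DFS with gray/black marking from Clio:
Clio gray
  Elko gray
  Elko black
  Kent gray
  Kent black
  Lodi gray
    Mesa gray
      Mesa→Elko: Elko black — skip
    Mesa black
    Jade gray
      Hilo gray
        Hilo→Clio: Clio is gray → back edge
Back edge closes the cycle Clio → Lodi → Jade → Hilo → Clio; its vertices are {Clio, Hilo, Jade, Lodi}.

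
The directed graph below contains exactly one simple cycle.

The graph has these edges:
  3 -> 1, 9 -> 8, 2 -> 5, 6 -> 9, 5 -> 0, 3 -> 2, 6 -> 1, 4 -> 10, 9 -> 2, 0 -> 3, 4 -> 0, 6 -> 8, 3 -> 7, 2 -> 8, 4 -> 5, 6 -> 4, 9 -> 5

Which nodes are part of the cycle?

0, 2, 3, 5

DFS with gray/black marking from 0:
0 gray
  3 gray
    7 gray
    7 black
    2 gray
      8 gray
      8 black
      5 gray
        5→0: 0 is gray → back edge
Back edge closes the cycle 0 → 3 → 2 → 5 → 0; its vertices are {0, 2, 3, 5}.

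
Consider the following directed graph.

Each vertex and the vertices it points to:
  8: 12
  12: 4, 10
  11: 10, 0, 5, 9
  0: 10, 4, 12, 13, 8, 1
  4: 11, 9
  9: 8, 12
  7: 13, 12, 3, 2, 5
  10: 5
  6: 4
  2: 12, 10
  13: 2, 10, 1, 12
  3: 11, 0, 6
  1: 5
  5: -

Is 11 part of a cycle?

Yes

11 is on a cycle iff 11 can reach itself via ≥1 edge.
11 → 0 → 4 → 11 — yes.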